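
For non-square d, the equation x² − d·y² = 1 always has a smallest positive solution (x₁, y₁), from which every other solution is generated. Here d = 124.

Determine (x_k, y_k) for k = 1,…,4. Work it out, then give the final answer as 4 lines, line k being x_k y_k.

4620799 414960
42703566796801 3834893506080
394649197502177907199 35440544156001500880
3647189234337689639247667201 327527261991011323636100160

√124 → a₀=11, period (7,2,1,1,1,…,2,7,22); ℓ=16 even so k=15
i=0: a=11 ⇒ p=11, q=1
…
i=2: a=2 ⇒ p=167, q=15
i=3: a=1 ⇒ p=245, q=22
i=4: a=1 ⇒ p=412, q=37
i=5: a=1 ⇒ p=657, q=59
i=6: a=3 ⇒ p=2383, q=214
i=7: a=1 ⇒ p=3040, q=273
i=8: a=4 ⇒ p=14543, q=1306
i=9: a=1 ⇒ p=17583, q=1579
i=10: a=3 ⇒ p=67292, q=6043
i=11: a=1 ⇒ p=84875, q=7622
i=12: a=1 ⇒ p=152167, q=13665
i=13: a=1 ⇒ p=237042, q=21287
i=14: a=2 ⇒ p=626251, q=56239
i=15: a=7 ⇒ p=4620799, q=414960
→ (4620799, 414960).  Check: 4620799²=21351783398401, 124·414960²=21351783398400, difference 1.
(x_2, y_2) = (4620799·4620799 + 124·414960·414960, 4620799·414960 + 414960·4620799) = (42703566796801, 3834893506080)
(x_3, y_3) = (4620799·42703566796801 + 124·414960·3834893506080, 4620799·3834893506080 + 414960·42703566796801) = (394649197502177907199, 35440544156001500880)
(x_4, y_4) = (4620799·394649197502177907199 + 124·414960·35440544156001500880, 4620799·35440544156001500880 + 414960·394649197502177907199) = (3647189234337689639247667201, 327527261991011323636100160)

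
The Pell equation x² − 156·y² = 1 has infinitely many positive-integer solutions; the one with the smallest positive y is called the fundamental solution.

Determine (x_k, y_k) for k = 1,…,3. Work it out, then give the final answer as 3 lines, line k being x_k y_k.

√156 = [12; 2,24, …], period ℓ=2 (even) → k=1
a_0=12:  p_0=12·1+0=12,  q_0=12·0+1=1
a_1=2:  p_1=2·12+1=25,  q_1=2·1+0=2
fundamental: x₁=25, y₁=2  (since 625 − 156·4 = 1)
k=2:  x_2 = 25·25+156·2·2 = 1249,  y_2 = 25·2+2·25 = 100
k=3:  x_3 = 25·1249+156·2·100 = 62425,  y_3 = 25·100+2·1249 = 4998

25 2
1249 100
62425 4998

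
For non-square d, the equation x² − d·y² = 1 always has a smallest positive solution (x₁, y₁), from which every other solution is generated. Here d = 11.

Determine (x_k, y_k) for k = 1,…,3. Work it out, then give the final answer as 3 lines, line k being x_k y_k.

10 3
199 60
3970 1197

d=11: √d = [3; 3,6] (ℓ=2, even), read p_1/q_1
k=0  a_k=3  p_k/q_k = 3/1
k=1  a_k=3  p_k/q_k = 10/3
→ (10, 3).  Check: 10²=100, 11·3²=99, difference 1.
(10+3√11)^2 = 199 + 60√11
(10+3√11)^3 = 3970 + 1197√11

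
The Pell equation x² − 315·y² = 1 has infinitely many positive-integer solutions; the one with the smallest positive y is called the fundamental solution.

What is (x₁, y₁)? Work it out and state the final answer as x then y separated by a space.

71 4

√315 → a₀=17, period (1,2,1,34); ℓ=4 even so k=3
step 0: (17, 1)  from 17·(1,0) + (0,1)
…
step 2: (53, 3)  from 2·(18,1) + (17,1)
step 3: (71, 4)  from 1·(53,3) + (18,1)
fundamental: x₁=71, y₁=4  (since 5041 − 315·16 = 1)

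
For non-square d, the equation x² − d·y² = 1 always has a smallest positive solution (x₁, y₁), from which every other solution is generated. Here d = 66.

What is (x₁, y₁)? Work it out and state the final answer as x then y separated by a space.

65 8

d=66: √d = [8; 8,16] (ℓ=2, even), read p_1/q_1
k=0  a_k=8  p_k/q_k = 8/1
k=1  a_k=8  p_k/q_k = 65/8
→ (65, 8).  Check: 65²=4225, 66·8²=4224, difference 1.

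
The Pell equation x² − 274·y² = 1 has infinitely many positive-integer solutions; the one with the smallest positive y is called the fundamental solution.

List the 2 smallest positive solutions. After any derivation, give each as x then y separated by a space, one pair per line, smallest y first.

3959299 239190
31352097142801 1894049455620

d=274: √d = [16; 1,1,4,4,1,1,32] (ℓ=7, odd), read p_13/q_13
k=0  a_k=16  p_k/q_k = 16/1
…
k=3  a_k=4  p_k/q_k = 149/9
…
k=6  a_k=1  p_k/q_k = 1407/85
…
k=8  a_k=1  p_k/q_k = 47209/2852
k=9  a_k=1  p_k/q_k = 93011/5619
…
k=11  a_k=4  p_k/q_k = 1770023/106931
k=12  a_k=1  p_k/q_k = 2189276/132259
k=13  a_k=1  p_k/q_k = 3959299/239190
(x₁, y₁) = (3959299, 239190);  3959299² − 274·239190² = 1 ✓
(3959299+239190√274)^2 = 31352097142801 + 1894049455620√274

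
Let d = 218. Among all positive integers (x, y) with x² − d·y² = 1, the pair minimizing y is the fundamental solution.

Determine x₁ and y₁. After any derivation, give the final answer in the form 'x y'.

126003 8534

√218 = [14; 1,3,3,1,28, …], period ℓ=5 (odd) → k=9
i=0: a=14 ⇒ p=14, q=1
…
i=6: a=1 ⇒ p=7471, q=506
i=7: a=3 ⇒ p=29633, q=2007
i=8: a=3 ⇒ p=96370, q=6527
i=9: a=1 ⇒ p=126003, q=8534
→ (126003, 8534).  Check: 126003²=15876756009, 218·8534²=15876756008, difference 1.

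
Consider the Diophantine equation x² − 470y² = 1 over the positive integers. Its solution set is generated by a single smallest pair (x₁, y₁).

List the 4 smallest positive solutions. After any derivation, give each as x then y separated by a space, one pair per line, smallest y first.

1691 78
5718961 263796
19341524411 892157994
65413029839041 3017278071912

√470 = [21; 1,2,8,2,1,42, …], period ℓ=6 (even) → k=5
k=0  a_k=21  p_k/q_k = 21/1
k=1  a_k=1  p_k/q_k = 22/1
…
k=3  a_k=8  p_k/q_k = 542/25
k=4  a_k=2  p_k/q_k = 1149/53
k=5  a_k=1  p_k/q_k = 1691/78
→ (1691, 78).  Check: 1691²=2859481, 470·78²=2859480, difference 1.
n=2: (1691,78)∘(1691,78) = (1691·1691+470·78·78, 1691·78+78·1691) = (5718961,263796)
n=3: (5718961,263796)∘(1691,78) = (1691·5718961+470·78·263796, 1691·263796+78·5718961) = (19341524411,892157994)
n=4: (19341524411,892157994)∘(1691,78) = (1691·19341524411+470·78·892157994, 1691·892157994+78·19341524411) = (65413029839041,3017278071912)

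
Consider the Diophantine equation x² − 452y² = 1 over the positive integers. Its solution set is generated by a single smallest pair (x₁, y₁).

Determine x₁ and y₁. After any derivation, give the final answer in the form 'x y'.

1204353 56648

d=452: √d = [21; 3,1,5,3,10,3,5,1,3,42] (ℓ=10, even), read p_9/q_9
step 0: (21, 1)  from 21·(1,0) + (0,1)
…
step 2: (85, 4)  from 1·(64,3) + (21,1)
step 3: (489, 23)  from 5·(85,4) + (64,3)
step 4: (1552, 73)  from 3·(489,23) + (85,4)
…
step 7: (263904, 12413)  from 5·(49579,2332) + (16009,753)
step 8: (313483, 14745)  from 1·(263904,12413) + (49579,2332)
step 9: (1204353, 56648)  from 3·(313483,14745) + (263904,12413)
fundamental: x₁=1204353, y₁=56648  (since 1450466148609 − 452·3208995904 = 1)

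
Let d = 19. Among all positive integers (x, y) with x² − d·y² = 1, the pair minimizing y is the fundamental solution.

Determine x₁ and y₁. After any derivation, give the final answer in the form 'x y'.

170 39

√19 = [4; 2,1,3,1,2,8, …], period ℓ=6 (even) → k=5
i=0: a=4 ⇒ p=4, q=1
i=1: a=2 ⇒ p=9, q=2
i=2: a=1 ⇒ p=13, q=3
i=3: a=3 ⇒ p=48, q=11
i=4: a=1 ⇒ p=61, q=14
i=5: a=2 ⇒ p=170, q=39
fundamental: x₁=170, y₁=39  (since 28900 − 19·1521 = 1)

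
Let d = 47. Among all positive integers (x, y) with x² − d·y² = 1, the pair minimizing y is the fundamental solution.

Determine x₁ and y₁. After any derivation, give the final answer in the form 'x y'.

[6; 1,5,1,12] for √47; ℓ=4 ⇒ convergent index 3
k=0  a_k=6  p_k/q_k = 6/1
…
k=2  a_k=5  p_k/q_k = 41/6
k=3  a_k=1  p_k/q_k = 48/7
→ (48, 7).  Check: 48²=2304, 47·7²=2303, difference 1.

48 7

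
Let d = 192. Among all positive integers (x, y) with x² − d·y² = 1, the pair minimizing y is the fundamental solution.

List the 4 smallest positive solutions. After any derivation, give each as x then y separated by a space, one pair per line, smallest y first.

97 7
18817 1358
3650401 263445
708158977 51106972

d=192: √d = [13; 1,5,1,26] (ℓ=4, even), read p_3/q_3
k=0  a_k=13  p_k/q_k = 13/1
…
k=2  a_k=5  p_k/q_k = 83/6
k=3  a_k=1  p_k/q_k = 97/7
fundamental: x₁=97, y₁=7  (since 9409 − 192·49 = 1)
(x_2, y_2) = (97·97 + 192·7·7, 97·7 + 7·97) = (18817, 1358)
(x_3, y_3) = (97·18817 + 192·7·1358, 97·1358 + 7·18817) = (3650401, 263445)
(x_4, y_4) = (97·3650401 + 192·7·263445, 97·263445 + 7·3650401) = (708158977, 51106972)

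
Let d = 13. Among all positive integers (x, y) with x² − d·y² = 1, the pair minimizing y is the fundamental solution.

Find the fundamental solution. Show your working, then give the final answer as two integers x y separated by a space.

d=13: √d = [3; 1,1,1,1,6] (ℓ=5, odd), read p_9/q_9
a_0=3:  p_0=3·1+0=3,  q_0=3·0+1=1
a_1=1:  p_1=1·3+1=4,  q_1=1·1+0=1
…
a_3=1:  p_3=1·7+4=11,  q_3=1·2+1=3
a_4=1:  p_4=1·11+7=18,  q_4=1·3+2=5
…
a_7=1:  p_7=1·137+119=256,  q_7=1·38+33=71
a_8=1:  p_8=1·256+137=393,  q_8=1·71+38=109
a_9=1:  p_9=1·393+256=649,  q_9=1·109+71=180
fundamental: x₁=649, y₁=180  (since 421201 − 13·32400 = 1)

649 180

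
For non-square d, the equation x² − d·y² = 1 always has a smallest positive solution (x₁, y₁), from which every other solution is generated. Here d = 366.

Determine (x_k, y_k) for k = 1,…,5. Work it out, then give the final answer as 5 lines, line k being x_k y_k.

√366 = [19; 7,1,1,1,2,12,2,1,1,1,7,38, …], period ℓ=12 (even) → k=11
k=0  a_k=19  p_k/q_k = 19/1
k=1  a_k=7  p_k/q_k = 134/7
…
k=4  a_k=1  p_k/q_k = 440/23
k=5  a_k=2  p_k/q_k = 1167/61
…
k=7  a_k=2  p_k/q_k = 30055/1571
k=8  a_k=1  p_k/q_k = 44499/2326
…
k=10  a_k=1  p_k/q_k = 119053/6223
k=11  a_k=7  p_k/q_k = 907925/47458
fundamental: x₁=907925, y₁=47458  (since 824327805625 − 366·2252261764 = 1)
n=2: (907925,47458)∘(907925,47458) = (907925·907925+366·47458·47458, 907925·47458+47458·907925) = (1648655611249,86176609300)
n=3: (1648655611249,86176609300)∘(907925,47458) = (907925·1648655611249+366·47458·86176609300, 907925·86176609300+47458·1648655611249) = (2993711291685588725,156483795997357542)
n=4: (2993711291685588725,156483795997357542)∘(907925,47458) = (907925·2993711291685588725+366·47458·156483795997357542, 907925·156483795997357542+47458·2993711291685588725) = (5436130649005627630680001,284151100961715516031400)
n=5: (5436130649005627630680001,284151100961715516031400)∘(907925,47458) = (907925·5436130649005627630680001+366·47458·284151100961715516031400, 907925·284151100961715516031400+47458·5436130649005627630680001) = (9871197838993875221878594227125,515975776681174635989620332458)

907925 47458
1648655611249 86176609300
2993711291685588725 156483795997357542
5436130649005627630680001 284151100961715516031400
9871197838993875221878594227125 515975776681174635989620332458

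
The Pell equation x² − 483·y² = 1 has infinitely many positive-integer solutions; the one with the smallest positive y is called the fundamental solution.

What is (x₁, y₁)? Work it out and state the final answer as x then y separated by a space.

√483 → a₀=21, period (1,42); ℓ=2 even so k=1
a_0=21:  p_0=21·1+0=21,  q_0=21·0+1=1
a_1=1:  p_1=1·21+1=22,  q_1=1·1+0=1
(x₁, y₁) = (22, 1);  22² − 483·1² = 1 ✓

22 1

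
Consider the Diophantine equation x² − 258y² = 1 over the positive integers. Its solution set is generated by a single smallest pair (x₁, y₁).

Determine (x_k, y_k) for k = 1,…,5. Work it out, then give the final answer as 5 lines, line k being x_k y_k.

257 16
132097 8224
67897601 4227120
34899234817 2172731456
17938138798337 1116779741264

√258 → a₀=16, period (16,32); ℓ=2 even so k=1
k=0  a_k=16  p_k/q_k = 16/1
k=1  a_k=16  p_k/q_k = 257/16
(x₁, y₁) = (257, 16);  257² − 258·16² = 1 ✓
k=2:  x_2 = 257·257+258·16·16 = 132097,  y_2 = 257·16+16·257 = 8224
k=3:  x_3 = 257·132097+258·16·8224 = 67897601,  y_3 = 257·8224+16·132097 = 4227120
k=4:  x_4 = 257·67897601+258·16·4227120 = 34899234817,  y_4 = 257·4227120+16·67897601 = 2172731456
k=5:  x_5 = 257·34899234817+258·16·2172731456 = 17938138798337,  y_5 = 257·2172731456+16·34899234817 = 1116779741264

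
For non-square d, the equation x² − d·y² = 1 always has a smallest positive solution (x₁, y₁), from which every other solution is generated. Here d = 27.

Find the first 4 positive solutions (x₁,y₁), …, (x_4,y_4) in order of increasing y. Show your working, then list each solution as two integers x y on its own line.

√27 → a₀=5, period (5,10); ℓ=2 even so k=1
step 0: (5, 1)  from 5·(1,0) + (0,1)
step 1: (26, 5)  from 5·(5,1) + (1,0)
→ (26, 5).  Check: 26²=676, 27·5²=675, difference 1.
k=2:  x_2 = 26·26+27·5·5 = 1351,  y_2 = 26·5+5·26 = 260
k=3:  x_3 = 26·1351+27·5·260 = 70226,  y_3 = 26·260+5·1351 = 13515
k=4:  x_4 = 26·70226+27·5·13515 = 3650401,  y_4 = 26·13515+5·70226 = 702520

26 5
1351 260
70226 13515
3650401 702520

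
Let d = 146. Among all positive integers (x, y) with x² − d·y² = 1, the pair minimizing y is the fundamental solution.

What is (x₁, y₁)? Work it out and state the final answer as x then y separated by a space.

√146 → a₀=12, period (12,24); ℓ=2 even so k=1
a_0=12:  p_0=12·1+0=12,  q_0=12·0+1=1
a_1=12:  p_1=12·12+1=145,  q_1=12·1+0=12
(x₁, y₁) = (145, 12);  145² − 146·12² = 1 ✓

145 12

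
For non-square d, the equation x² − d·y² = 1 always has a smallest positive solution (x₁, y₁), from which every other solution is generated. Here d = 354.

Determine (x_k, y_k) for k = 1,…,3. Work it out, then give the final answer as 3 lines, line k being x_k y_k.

258065 13716
133195088449 7079239080
68745981000924305 3653807666346684

d=354: √d = [18; 1,4,2,2,18,2,2,4,1,36] (ℓ=10, even), read p_9/q_9
k=0  a_k=18  p_k/q_k = 18/1
k=1  a_k=1  p_k/q_k = 19/1
k=2  a_k=4  p_k/q_k = 94/5
k=3  a_k=2  p_k/q_k = 207/11
k=4  a_k=2  p_k/q_k = 508/27
…
k=6  a_k=2  p_k/q_k = 19210/1021
k=7  a_k=2  p_k/q_k = 47771/2539
k=8  a_k=4  p_k/q_k = 210294/11177
k=9  a_k=1  p_k/q_k = 258065/13716
→ (258065, 13716).  Check: 258065²=66597544225, 354·13716²=66597544224, difference 1.
k=2:  x_2 = 258065·258065+354·13716·13716 = 133195088449,  y_2 = 258065·13716+13716·258065 = 7079239080
k=3:  x_3 = 258065·133195088449+354·13716·7079239080 = 68745981000924305,  y_3 = 258065·7079239080+13716·133195088449 = 3653807666346684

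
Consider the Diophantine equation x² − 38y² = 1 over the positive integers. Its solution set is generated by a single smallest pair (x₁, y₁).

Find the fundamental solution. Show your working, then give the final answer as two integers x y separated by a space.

37 6

d=38: √d = [6; 6,12] (ℓ=2, even), read p_1/q_1
k=0  a_k=6  p_k/q_k = 6/1
k=1  a_k=6  p_k/q_k = 37/6
→ (37, 6).  Check: 37²=1369, 38·6²=1368, difference 1.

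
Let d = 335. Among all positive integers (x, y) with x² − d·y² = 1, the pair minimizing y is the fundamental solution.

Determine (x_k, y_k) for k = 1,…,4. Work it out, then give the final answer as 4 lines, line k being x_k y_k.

√335 → a₀=18, period (3,3,3,36); ℓ=4 even so k=3
a_0=18:  p_0=18·1+0=18,  q_0=18·0+1=1
…
a_2=3:  p_2=3·55+18=183,  q_2=3·3+1=10
a_3=3:  p_3=3·183+55=604,  q_3=3·10+3=33
fundamental: x₁=604, y₁=33  (since 364816 − 335·1089 = 1)
k=2:  x_2 = 604·604+335·33·33 = 729631,  y_2 = 604·33+33·604 = 39864
k=3:  x_3 = 604·729631+335·33·39864 = 881393644,  y_3 = 604·39864+33·729631 = 48155679
k=4:  x_4 = 604·881393644+335·33·48155679 = 1064722792321,  y_4 = 604·48155679+33·881393644 = 58172020368

604 33
729631 39864
881393644 48155679
1064722792321 58172020368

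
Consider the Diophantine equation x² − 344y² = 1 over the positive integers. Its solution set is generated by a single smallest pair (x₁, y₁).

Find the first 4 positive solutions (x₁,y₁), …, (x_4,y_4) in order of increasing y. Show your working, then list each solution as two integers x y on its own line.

√344 → a₀=18, period (1,1,4,1,3,1,4,1,1,36); ℓ=10 even so k=9
k=0  a_k=18  p_k/q_k = 18/1
k=1  a_k=1  p_k/q_k = 19/1
k=2  a_k=1  p_k/q_k = 37/2
k=3  a_k=4  p_k/q_k = 167/9
…
k=5  a_k=3  p_k/q_k = 779/42
k=6  a_k=1  p_k/q_k = 983/53
k=7  a_k=4  p_k/q_k = 4711/254
k=8  a_k=1  p_k/q_k = 5694/307
k=9  a_k=1  p_k/q_k = 10405/561
fundamental: x₁=10405, y₁=561  (since 108264025 − 344·314721 = 1)
n=2: (10405,561)∘(10405,561) = (10405·10405+344·561·561, 10405·561+561·10405) = (216528049,11674410)
n=3: (216528049,11674410)∘(10405,561) = (10405·216528049+344·561·11674410, 10405·11674410+561·216528049) = (4505948689285,242944471539)
n=4: (4505948689285,242944471539)∘(10405,561) = (10405·4505948689285+344·561·242944471539, 10405·242944471539+561·4505948689285) = (93768792007492801,5055674441052180)

10405 561
216528049 11674410
4505948689285 242944471539
93768792007492801 5055674441052180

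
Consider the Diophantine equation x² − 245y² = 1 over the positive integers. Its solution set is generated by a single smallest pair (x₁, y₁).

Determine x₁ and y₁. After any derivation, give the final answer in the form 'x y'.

√245 → a₀=15, period (1,1,1,7,6,7,1,1,1,30); ℓ=10 even so k=9
i=0: a=15 ⇒ p=15, q=1
i=1: a=1 ⇒ p=16, q=1
i=2: a=1 ⇒ p=31, q=2
i=3: a=1 ⇒ p=47, q=3
i=4: a=7 ⇒ p=360, q=23
i=5: a=6 ⇒ p=2207, q=141
i=6: a=7 ⇒ p=15809, q=1010
i=7: a=1 ⇒ p=18016, q=1151
i=8: a=1 ⇒ p=33825, q=2161
i=9: a=1 ⇒ p=51841, q=3312
fundamental: x₁=51841, y₁=3312  (since 2687489281 − 245·10969344 = 1)

51841 3312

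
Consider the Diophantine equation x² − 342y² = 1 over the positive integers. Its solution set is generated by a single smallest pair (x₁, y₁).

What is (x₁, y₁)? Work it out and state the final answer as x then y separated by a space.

[18; 2,36] for √342; ℓ=2 ⇒ convergent index 1
i=0: a=18 ⇒ p=18, q=1
i=1: a=2 ⇒ p=37, q=2
fundamental: x₁=37, y₁=2  (since 1369 − 342·4 = 1)

37 2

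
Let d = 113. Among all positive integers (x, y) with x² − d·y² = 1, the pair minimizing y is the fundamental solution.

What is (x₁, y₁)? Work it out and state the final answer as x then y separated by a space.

√113 = [10; 1,1,1,2,2,1,1,1,20, …], period ℓ=9 (odd) → k=17
i=0: a=10 ⇒ p=10, q=1
…
i=4: a=2 ⇒ p=85, q=8
…
i=9: a=20 ⇒ p=16009, q=1506
i=10: a=1 ⇒ p=16785, q=1579
…
i=16: a=1 ⇒ p=758918, q=71393
i=17: a=1 ⇒ p=1204353, q=113296
→ (1204353, 113296).  Check: 1204353²=1450466148609, 113·113296²=1450466148608, difference 1.

1204353 113296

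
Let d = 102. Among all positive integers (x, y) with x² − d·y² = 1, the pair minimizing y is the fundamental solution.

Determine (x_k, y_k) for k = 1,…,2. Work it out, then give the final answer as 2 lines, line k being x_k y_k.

101 10
20401 2020

√102 = [10; 10,20, …], period ℓ=2 (even) → k=1
k=0  a_k=10  p_k/q_k = 10/1
k=1  a_k=10  p_k/q_k = 101/10
→ (101, 10).  Check: 101²=10201, 102·10²=10200, difference 1.
k=2:  x_2 = 101·101+102·10·10 = 20401,  y_2 = 101·10+10·101 = 2020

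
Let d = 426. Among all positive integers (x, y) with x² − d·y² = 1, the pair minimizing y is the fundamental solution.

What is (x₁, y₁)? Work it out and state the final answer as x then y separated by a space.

[20; 1,1,1,3,2,6,2,3,1,1,1,40] for √426; ℓ=12 ⇒ convergent index 11
a_0=20:  p_0=20·1+0=20,  q_0=20·0+1=1
…
a_6=6:  p_6=6·516+227=3323,  q_6=6·25+11=161
a_7=2:  p_7=2·3323+516=7162,  q_7=2·161+25=347
a_8=3:  p_8=3·7162+3323=24809,  q_8=3·347+161=1202
…
a_10=1:  p_10=1·31971+24809=56780,  q_10=1·1549+1202=2751
a_11=1:  p_11=1·56780+31971=88751,  q_11=1·2751+1549=4300
fundamental: x₁=88751, y₁=4300  (since 7876740001 − 426·18490000 = 1)

88751 4300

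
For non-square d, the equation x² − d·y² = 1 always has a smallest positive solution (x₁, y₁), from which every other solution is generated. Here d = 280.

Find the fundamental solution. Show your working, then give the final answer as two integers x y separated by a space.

√280 = [16; 1,2,1,2,1,32, …], period ℓ=6 (even) → k=5
step 0: (16, 1)  from 16·(1,0) + (0,1)
…
step 3: (67, 4)  from 1·(50,3) + (17,1)
step 4: (184, 11)  from 2·(67,4) + (50,3)
step 5: (251, 15)  from 1·(184,11) + (67,4)
(x₁, y₁) = (251, 15);  251² − 280·15² = 1 ✓

251 15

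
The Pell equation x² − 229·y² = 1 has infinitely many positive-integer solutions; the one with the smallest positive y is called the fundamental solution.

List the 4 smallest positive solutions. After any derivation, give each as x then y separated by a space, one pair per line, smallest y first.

5848201 386460
68402909872801 4520191516920
800067931842043513801 52869977098885735380
9357916158133073035999171201 618388505879356792878585840

√229 = [15; 7,1,1,7,30, …], period ℓ=5 (odd) → k=9
i=0: a=15 ⇒ p=15, q=1
…
i=2: a=1 ⇒ p=121, q=8
i=3: a=1 ⇒ p=227, q=15
…
i=5: a=30 ⇒ p=51527, q=3405
…
i=8: a=1 ⇒ p=776325, q=51301
i=9: a=7 ⇒ p=5848201, q=386460
fundamental: x₁=5848201, y₁=386460  (since 34201454936401 − 229·149351331600 = 1)
(5848201+386460√229)^2 = 68402909872801 + 4520191516920√229
(5848201+386460√229)^3 = 800067931842043513801 + 52869977098885735380√229
(5848201+386460√229)^4 = 9357916158133073035999171201 + 618388505879356792878585840√229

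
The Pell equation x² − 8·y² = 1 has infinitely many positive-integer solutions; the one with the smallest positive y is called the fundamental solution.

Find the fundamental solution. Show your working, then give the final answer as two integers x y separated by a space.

[2; 1,4] for √8; ℓ=2 ⇒ convergent index 1
step 0: (2, 1)  from 2·(1,0) + (0,1)
step 1: (3, 1)  from 1·(2,1) + (1,0)
fundamental: x₁=3, y₁=1  (since 9 − 8·1 = 1)

3 1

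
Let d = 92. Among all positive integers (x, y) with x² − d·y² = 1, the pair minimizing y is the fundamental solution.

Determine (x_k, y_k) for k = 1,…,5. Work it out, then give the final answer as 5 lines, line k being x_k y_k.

d=92: √d = [9; 1,1,2,4,2,1,1,18] (ℓ=8, even), read p_7/q_7
step 0: (9, 1)  from 9·(1,0) + (0,1)
…
step 4: (211, 22)  from 4·(48,5) + (19,2)
…
step 6: (681, 71)  from 1·(470,49) + (211,22)
step 7: (1151, 120)  from 1·(681,71) + (470,49)
fundamental: x₁=1151, y₁=120  (since 1324801 − 92·14400 = 1)
(1151+120√92)^2 = 2649601 + 276240√92
(1151+120√92)^3 = 6099380351 + 635904360√92
(1151+120√92)^4 = 14040770918401 + 1463851560480√92
(1151+120√92)^5 = 32321848554778751 + 3369785656320600√92

1151 120
2649601 276240
6099380351 635904360
14040770918401 1463851560480
32321848554778751 3369785656320600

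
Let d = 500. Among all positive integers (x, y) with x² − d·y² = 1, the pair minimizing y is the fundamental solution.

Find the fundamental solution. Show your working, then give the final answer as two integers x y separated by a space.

930249 41602

√500 → a₀=22, period (2,1,3,2,1,…,1,2,44); ℓ=14 even so k=13
k=0  a_k=22  p_k/q_k = 22/1
k=1  a_k=2  p_k/q_k = 45/2
k=2  a_k=1  p_k/q_k = 67/3
k=3  a_k=3  p_k/q_k = 246/11
…
k=7  a_k=10  p_k/q_k = 14445/646
…
k=10  a_k=2  p_k/q_k = 76317/3413
…
k=12  a_k=1  p_k/q_k = 335522/15005
k=13  a_k=2  p_k/q_k = 930249/41602
fundamental: x₁=930249, y₁=41602  (since 865363202001 − 500·1730726404 = 1)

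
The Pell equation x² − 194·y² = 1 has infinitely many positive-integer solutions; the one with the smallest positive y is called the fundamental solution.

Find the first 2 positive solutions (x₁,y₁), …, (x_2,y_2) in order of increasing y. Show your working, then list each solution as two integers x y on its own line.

[13; 1,12,1,26] for √194; ℓ=4 ⇒ convergent index 3
a_0=13:  p_0=13·1+0=13,  q_0=13·0+1=1
…
a_2=12:  p_2=12·14+13=181,  q_2=12·1+1=13
a_3=1:  p_3=1·181+14=195,  q_3=1·13+1=14
→ (195, 14).  Check: 195²=38025, 194·14²=38024, difference 1.
(195+14√194)^2 = 76049 + 5460√194

195 14
76049 5460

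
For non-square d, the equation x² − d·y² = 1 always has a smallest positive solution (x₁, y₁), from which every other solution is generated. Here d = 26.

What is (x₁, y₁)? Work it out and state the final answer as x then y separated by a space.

51 10

√26 = [5; 10, …], period ℓ=1 (odd) → k=1
i=0: a=5 ⇒ p=5, q=1
i=1: a=10 ⇒ p=51, q=10
(x₁, y₁) = (51, 10);  51² − 26·10² = 1 ✓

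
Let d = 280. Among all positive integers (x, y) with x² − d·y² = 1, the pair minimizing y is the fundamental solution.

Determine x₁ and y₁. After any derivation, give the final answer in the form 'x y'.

√280 = [16; 1,2,1,2,1,32, …], period ℓ=6 (even) → k=5
step 0: (16, 1)  from 16·(1,0) + (0,1)
step 1: (17, 1)  from 1·(16,1) + (1,0)
…
step 3: (67, 4)  from 1·(50,3) + (17,1)
step 4: (184, 11)  from 2·(67,4) + (50,3)
step 5: (251, 15)  from 1·(184,11) + (67,4)
(x₁, y₁) = (251, 15);  251² − 280·15² = 1 ✓

251 15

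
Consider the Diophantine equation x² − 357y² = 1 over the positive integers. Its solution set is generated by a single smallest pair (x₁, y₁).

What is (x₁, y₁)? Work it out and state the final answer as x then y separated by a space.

3401 180

√357 → a₀=18, period (1,8,2,8,1,36); ℓ=6 even so k=5
step 0: (18, 1)  from 18·(1,0) + (0,1)
step 1: (19, 1)  from 1·(18,1) + (1,0)
…
step 4: (3042, 161)  from 8·(359,19) + (170,9)
step 5: (3401, 180)  from 1·(3042,161) + (359,19)
fundamental: x₁=3401, y₁=180  (since 11566801 − 357·32400 = 1)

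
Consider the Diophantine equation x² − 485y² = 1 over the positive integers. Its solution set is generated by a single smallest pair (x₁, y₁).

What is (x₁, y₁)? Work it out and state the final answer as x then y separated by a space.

969 44

√485 → a₀=22, period (44); ℓ=1 odd so k=1
k=0  a_k=22  p_k/q_k = 22/1
k=1  a_k=44  p_k/q_k = 969/44
(x₁, y₁) = (969, 44);  969² − 485·44² = 1 ✓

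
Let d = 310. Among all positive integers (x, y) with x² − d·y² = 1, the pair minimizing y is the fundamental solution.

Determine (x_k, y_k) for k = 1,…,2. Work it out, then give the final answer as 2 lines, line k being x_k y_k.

d=310: √d = [17; 1,1,1,1,5,…,1,1,34] (ℓ=16, even), read p_15/q_15
step 0: (17, 1)  from 17·(1,0) + (0,1)
step 1: (18, 1)  from 1·(17,1) + (1,0)
step 2: (35, 2)  from 1·(18,1) + (17,1)
step 3: (53, 3)  from 1·(35,2) + (18,1)
…
step 5: (493, 28)  from 5·(88,5) + (53,3)
…
step 14: (515017, 29251)  from 1·(333702,18953) + (181315,10298)
step 15: (848719, 48204)  from 1·(515017,29251) + (333702,18953)
(x₁, y₁) = (848719, 48204);  848719² − 310·48204² = 1 ✓
n=2: (848719,48204)∘(848719,48204) = (848719·848719+310·48204·48204, 848719·48204+48204·848719) = (1440647881921,81823301352)

848719 48204
1440647881921 81823301352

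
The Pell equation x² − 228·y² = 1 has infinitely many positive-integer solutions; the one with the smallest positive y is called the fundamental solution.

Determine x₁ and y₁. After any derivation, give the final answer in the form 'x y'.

151 10

[15; 10,30] for √228; ℓ=2 ⇒ convergent index 1
a_0=15:  p_0=15·1+0=15,  q_0=15·0+1=1
a_1=10:  p_1=10·15+1=151,  q_1=10·1+0=10
(x₁, y₁) = (151, 10);  151² − 228·10² = 1 ✓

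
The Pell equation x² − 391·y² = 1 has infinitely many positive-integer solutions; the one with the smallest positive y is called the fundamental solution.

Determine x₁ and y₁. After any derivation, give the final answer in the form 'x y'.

7338680 371133

√391 → a₀=19, period (1,3,2,2,1,…,3,1,38); ℓ=16 even so k=15
k=0  a_k=19  p_k/q_k = 19/1
k=1  a_k=1  p_k/q_k = 20/1
…
k=3  a_k=2  p_k/q_k = 178/9
k=4  a_k=2  p_k/q_k = 435/22
…
k=6  a_k=1  p_k/q_k = 1048/53
k=7  a_k=2  p_k/q_k = 2709/137
k=8  a_k=19  p_k/q_k = 52519/2656
k=9  a_k=2  p_k/q_k = 107747/5449
k=10  a_k=1  p_k/q_k = 160266/8105
…
k=12  a_k=2  p_k/q_k = 696292/35213
k=13  a_k=2  p_k/q_k = 1660597/83980
k=14  a_k=3  p_k/q_k = 5678083/287153
k=15  a_k=1  p_k/q_k = 7338680/371133
→ (7338680, 371133).  Check: 7338680²=53856224142400, 391·371133²=53856224142399, difference 1.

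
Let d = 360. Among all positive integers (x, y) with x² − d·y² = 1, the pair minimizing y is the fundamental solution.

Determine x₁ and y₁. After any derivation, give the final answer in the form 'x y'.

d=360: √d = [18; 1,36] (ℓ=2, even), read p_1/q_1
k=0  a_k=18  p_k/q_k = 18/1
k=1  a_k=1  p_k/q_k = 19/1
→ (19, 1).  Check: 19²=361, 360·1²=360, difference 1.

19 1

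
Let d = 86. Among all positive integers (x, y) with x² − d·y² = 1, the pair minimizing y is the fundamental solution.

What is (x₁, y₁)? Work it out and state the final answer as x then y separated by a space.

√86 → a₀=9, period (3,1,1,1,8,1,1,1,3,18); ℓ=10 even so k=9
step 0: (9, 1)  from 9·(1,0) + (0,1)
…
step 3: (65, 7)  from 1·(37,4) + (28,3)
step 4: (102, 11)  from 1·(65,7) + (37,4)
…
step 8: (2847, 307)  from 1·(1864,201) + (983,106)
step 9: (10405, 1122)  from 3·(2847,307) + (1864,201)
→ (10405, 1122).  Check: 10405²=108264025, 86·1122²=108264024, difference 1.

10405 1122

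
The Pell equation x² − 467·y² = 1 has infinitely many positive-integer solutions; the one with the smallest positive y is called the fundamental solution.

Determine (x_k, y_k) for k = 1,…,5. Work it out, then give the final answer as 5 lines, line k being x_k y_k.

√467 = [21; 1,1,1,1,3,…,1,1,42, …], period ℓ=14 (even) → k=13
a_0=21:  p_0=21·1+0=21,  q_0=21·0+1=1
…
a_2=1:  p_2=1·22+21=43,  q_2=1·1+1=2
a_3=1:  p_3=1·43+22=65,  q_3=1·2+1=3
a_4=1:  p_4=1·65+43=108,  q_4=1·3+2=5
a_5=3:  p_5=3·108+65=389,  q_5=3·5+3=18
a_6=3:  p_6=3·389+108=1275,  q_6=3·18+5=59
a_7=21:  p_7=21·1275+389=27164,  q_7=21·59+18=1257
a_8=3:  p_8=3·27164+1275=82767,  q_8=3·1257+59=3830
a_9=3:  p_9=3·82767+27164=275465,  q_9=3·3830+1257=12747
a_10=1:  p_10=1·275465+82767=358232,  q_10=1·12747+3830=16577
…
a_12=1:  p_12=1·633697+358232=991929,  q_12=1·29324+16577=45901
a_13=1:  p_13=1·991929+633697=1625626,  q_13=1·45901+29324=75225
(x₁, y₁) = (1625626, 75225);  1625626² − 467·75225² = 1 ✓
k=2:  x_2 = 1625626·1625626+467·75225·75225 = 5285319783751,  y_2 = 1625626·75225+75225·1625626 = 244575431700
k=3:  x_3 = 1625626·5285319783751+467·75225·244575431700 = 17183906517558380626,  y_3 = 1625626·244575431700+75225·5285319783751 = 795176361465413175
k=4:  x_4 = 1625626·17183906517558380626+467·75225·795176361465413175 = 55869210433019434807260001,  y_4 = 1625626·795176361465413175+75225·17183906517558380626 = 2585318735566902940613400
k=5:  x_5 = 1625626·55869210433019434807260001+467·75225·2585318735566902940613400 = 181644882158758119549456134390626,  y_5 = 1625626·2585318735566902940613400+75225·55869210433019434807260001 = 8405522709648569143113732563625

1625626 75225
5285319783751 244575431700
17183906517558380626 795176361465413175
55869210433019434807260001 2585318735566902940613400
181644882158758119549456134390626 8405522709648569143113732563625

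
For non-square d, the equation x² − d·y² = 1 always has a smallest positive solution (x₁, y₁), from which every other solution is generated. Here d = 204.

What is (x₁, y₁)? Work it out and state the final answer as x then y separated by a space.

4999 350

√204 → a₀=14, period (3,1,1,6,1,1,3,28); ℓ=8 even so k=7
a_0=14:  p_0=14·1+0=14,  q_0=14·0+1=1
a_1=3:  p_1=3·14+1=43,  q_1=3·1+0=3
…
a_4=6:  p_4=6·100+57=657,  q_4=6·7+4=46
a_5=1:  p_5=1·657+100=757,  q_5=1·46+7=53
a_6=1:  p_6=1·757+657=1414,  q_6=1·53+46=99
a_7=3:  p_7=3·1414+757=4999,  q_7=3·99+53=350
(x₁, y₁) = (4999, 350);  4999² − 204·350² = 1 ✓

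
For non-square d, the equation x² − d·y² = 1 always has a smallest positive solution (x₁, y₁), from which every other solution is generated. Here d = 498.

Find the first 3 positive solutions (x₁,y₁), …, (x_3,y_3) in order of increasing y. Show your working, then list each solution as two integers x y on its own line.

179777 8056
64639539457 2896567024
23241404969742401 1041472259739240

√498 = [22; 3,6,22,6,3,44, …], period ℓ=6 (even) → k=5
k=0  a_k=22  p_k/q_k = 22/1
k=1  a_k=3  p_k/q_k = 67/3
k=2  a_k=6  p_k/q_k = 424/19
k=3  a_k=22  p_k/q_k = 9395/421
k=4  a_k=6  p_k/q_k = 56794/2545
k=5  a_k=3  p_k/q_k = 179777/8056
(x₁, y₁) = (179777, 8056);  179777² − 498·8056² = 1 ✓
k=2:  x_2 = 179777·179777+498·8056·8056 = 64639539457,  y_2 = 179777·8056+8056·179777 = 2896567024
k=3:  x_3 = 179777·64639539457+498·8056·2896567024 = 23241404969742401,  y_3 = 179777·2896567024+8056·64639539457 = 1041472259739240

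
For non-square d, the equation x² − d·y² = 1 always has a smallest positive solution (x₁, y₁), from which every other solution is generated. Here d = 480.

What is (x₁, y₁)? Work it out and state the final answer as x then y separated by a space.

[21; 1,9,1,42] for √480; ℓ=4 ⇒ convergent index 3
k=0  a_k=21  p_k/q_k = 21/1
…
k=2  a_k=9  p_k/q_k = 219/10
k=3  a_k=1  p_k/q_k = 241/11
(x₁, y₁) = (241, 11);  241² − 480·11² = 1 ✓

241 11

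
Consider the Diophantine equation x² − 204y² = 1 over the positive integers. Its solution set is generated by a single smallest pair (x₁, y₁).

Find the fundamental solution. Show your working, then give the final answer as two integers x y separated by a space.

4999 350

√204 = [14; 3,1,1,6,1,1,3,28, …], period ℓ=8 (even) → k=7
a_0=14:  p_0=14·1+0=14,  q_0=14·0+1=1
…
a_4=6:  p_4=6·100+57=657,  q_4=6·7+4=46
a_5=1:  p_5=1·657+100=757,  q_5=1·46+7=53
a_6=1:  p_6=1·757+657=1414,  q_6=1·53+46=99
a_7=3:  p_7=3·1414+757=4999,  q_7=3·99+53=350
(x₁, y₁) = (4999, 350);  4999² − 204·350² = 1 ✓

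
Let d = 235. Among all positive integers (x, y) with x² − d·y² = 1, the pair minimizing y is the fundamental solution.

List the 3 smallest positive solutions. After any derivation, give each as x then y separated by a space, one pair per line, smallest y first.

46 3
4231 276
389206 25389

d=235: √d = [15; 3,30] (ℓ=2, even), read p_1/q_1
a_0=15:  p_0=15·1+0=15,  q_0=15·0+1=1
a_1=3:  p_1=3·15+1=46,  q_1=3·1+0=3
(x₁, y₁) = (46, 3);  46² − 235·3² = 1 ✓
k=2:  x_2 = 46·46+235·3·3 = 4231,  y_2 = 46·3+3·46 = 276
k=3:  x_3 = 46·4231+235·3·276 = 389206,  y_3 = 46·276+3·4231 = 25389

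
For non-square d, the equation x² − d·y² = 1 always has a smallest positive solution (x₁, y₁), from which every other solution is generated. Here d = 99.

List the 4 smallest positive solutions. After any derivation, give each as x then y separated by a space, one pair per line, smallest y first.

d=99: √d = [9; 1,18] (ℓ=2, even), read p_1/q_1
i=0: a=9 ⇒ p=9, q=1
i=1: a=1 ⇒ p=10, q=1
fundamental: x₁=10, y₁=1  (since 100 − 99·1 = 1)
(x_2, y_2) = (10·10 + 99·1·1, 10·1 + 1·10) = (199, 20)
(x_3, y_3) = (10·199 + 99·1·20, 10·20 + 1·199) = (3970, 399)
(x_4, y_4) = (10·3970 + 99·1·399, 10·399 + 1·3970) = (79201, 7960)

10 1
199 20
3970 399
79201 7960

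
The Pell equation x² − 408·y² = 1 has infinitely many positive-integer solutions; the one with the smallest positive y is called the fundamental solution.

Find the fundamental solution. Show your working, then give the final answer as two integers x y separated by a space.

101 5

√408 → a₀=20, period (5,40); ℓ=2 even so k=1
a_0=20:  p_0=20·1+0=20,  q_0=20·0+1=1
a_1=5:  p_1=5·20+1=101,  q_1=5·1+0=5
→ (101, 5).  Check: 101²=10201, 408·5²=10200, difference 1.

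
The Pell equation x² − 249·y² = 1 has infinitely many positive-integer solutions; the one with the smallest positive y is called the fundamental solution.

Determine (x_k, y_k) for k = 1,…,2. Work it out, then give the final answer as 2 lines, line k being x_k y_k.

8553815 542076
146335502108449 9273635639880

√249 = [15; 1,3,1,1,5,…,3,1,30, …], period ℓ=16 (even) → k=15
step 0: (15, 1)  from 15·(1,0) + (0,1)
step 1: (16, 1)  from 1·(15,1) + (1,0)
step 2: (63, 4)  from 3·(16,1) + (15,1)
step 3: (79, 5)  from 1·(63,4) + (16,1)
…
step 7: (3582, 227)  from 3·(931,59) + (789,50)
…
step 10: (150586, 9543)  from 1·(113835,7214) + (36751,2329)
…
step 13: (1884116, 119401)  from 1·(1017351,64472) + (866765,54929)
step 14: (6669699, 422675)  from 3·(1884116,119401) + (1017351,64472)
step 15: (8553815, 542076)  from 1·(6669699,422675) + (1884116,119401)
fundamental: x₁=8553815, y₁=542076  (since 73167751054225 − 249·293846389776 = 1)
(8553815+542076√249)^2 = 146335502108449 + 9273635639880√249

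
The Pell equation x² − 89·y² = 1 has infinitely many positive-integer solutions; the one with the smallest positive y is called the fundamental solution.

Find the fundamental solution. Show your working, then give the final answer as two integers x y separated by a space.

500001 53000

[9; 2,3,3,2,18] for √89; ℓ=5 ⇒ convergent index 9
a_0=9:  p_0=9·1+0=9,  q_0=9·0+1=1
a_1=2:  p_1=2·9+1=19,  q_1=2·1+0=2
…
a_5=18:  p_5=18·500+217=9217,  q_5=18·53+23=977
…
a_8=3:  p_8=3·66019+18934=216991,  q_8=3·6998+2007=23001
a_9=2:  p_9=2·216991+66019=500001,  q_9=2·23001+6998=53000
(x₁, y₁) = (500001, 53000);  500001² − 89·53000² = 1 ✓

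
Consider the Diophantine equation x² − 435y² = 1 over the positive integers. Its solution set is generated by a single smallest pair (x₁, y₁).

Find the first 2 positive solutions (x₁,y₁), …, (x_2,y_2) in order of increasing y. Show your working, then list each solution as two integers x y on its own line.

146 7
42631 2044

d=435: √d = [20; 1,5,1,40] (ℓ=4, even), read p_3/q_3
k=0  a_k=20  p_k/q_k = 20/1
…
k=2  a_k=5  p_k/q_k = 125/6
k=3  a_k=1  p_k/q_k = 146/7
→ (146, 7).  Check: 146²=21316, 435·7²=21315, difference 1.
k=2:  x_2 = 146·146+435·7·7 = 42631,  y_2 = 146·7+7·146 = 2044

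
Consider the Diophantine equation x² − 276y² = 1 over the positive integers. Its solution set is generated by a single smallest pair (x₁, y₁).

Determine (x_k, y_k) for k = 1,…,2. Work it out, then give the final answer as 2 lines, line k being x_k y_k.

√276 = [16; 1,1,1,1,2,2,2,1,1,1,1,32, …], period ℓ=12 (even) → k=11
step 0: (16, 1)  from 16·(1,0) + (0,1)
step 1: (17, 1)  from 1·(16,1) + (1,0)
step 2: (33, 2)  from 1·(17,1) + (16,1)
step 3: (50, 3)  from 1·(33,2) + (17,1)
step 4: (83, 5)  from 1·(50,3) + (33,2)
…
step 8: (1761, 106)  from 1·(1246,75) + (515,31)
step 9: (3007, 181)  from 1·(1761,106) + (1246,75)
step 10: (4768, 287)  from 1·(3007,181) + (1761,106)
step 11: (7775, 468)  from 1·(4768,287) + (3007,181)
fundamental: x₁=7775, y₁=468  (since 60450625 − 276·219024 = 1)
k=2:  x_2 = 7775·7775+276·468·468 = 120901249,  y_2 = 7775·468+468·7775 = 7277400

7775 468
120901249 7277400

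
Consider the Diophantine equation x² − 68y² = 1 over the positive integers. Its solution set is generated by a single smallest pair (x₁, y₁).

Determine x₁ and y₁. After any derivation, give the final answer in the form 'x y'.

33 4

√68 → a₀=8, period (4,16); ℓ=2 even so k=1
step 0: (8, 1)  from 8·(1,0) + (0,1)
step 1: (33, 4)  from 4·(8,1) + (1,0)
fundamental: x₁=33, y₁=4  (since 1089 − 68·16 = 1)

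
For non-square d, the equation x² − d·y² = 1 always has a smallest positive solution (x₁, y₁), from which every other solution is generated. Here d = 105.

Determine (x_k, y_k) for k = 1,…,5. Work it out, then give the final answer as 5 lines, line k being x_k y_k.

√105 = [10; 4,20, …], period ℓ=2 (even) → k=1
a_0=10:  p_0=10·1+0=10,  q_0=10·0+1=1
a_1=4:  p_1=4·10+1=41,  q_1=4·1+0=4
→ (41, 4).  Check: 41²=1681, 105·4²=1680, difference 1.
n=2: (41,4)∘(41,4) = (41·41+105·4·4, 41·4+4·41) = (3361,328)
n=3: (3361,328)∘(41,4) = (41·3361+105·4·328, 41·328+4·3361) = (275561,26892)
n=4: (275561,26892)∘(41,4) = (41·275561+105·4·26892, 41·26892+4·275561) = (22592641,2204816)
n=5: (22592641,2204816)∘(41,4) = (41·22592641+105·4·2204816, 41·2204816+4·22592641) = (1852321001,180768020)

41 4
3361 328
275561 26892
22592641 2204816
1852321001 180768020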